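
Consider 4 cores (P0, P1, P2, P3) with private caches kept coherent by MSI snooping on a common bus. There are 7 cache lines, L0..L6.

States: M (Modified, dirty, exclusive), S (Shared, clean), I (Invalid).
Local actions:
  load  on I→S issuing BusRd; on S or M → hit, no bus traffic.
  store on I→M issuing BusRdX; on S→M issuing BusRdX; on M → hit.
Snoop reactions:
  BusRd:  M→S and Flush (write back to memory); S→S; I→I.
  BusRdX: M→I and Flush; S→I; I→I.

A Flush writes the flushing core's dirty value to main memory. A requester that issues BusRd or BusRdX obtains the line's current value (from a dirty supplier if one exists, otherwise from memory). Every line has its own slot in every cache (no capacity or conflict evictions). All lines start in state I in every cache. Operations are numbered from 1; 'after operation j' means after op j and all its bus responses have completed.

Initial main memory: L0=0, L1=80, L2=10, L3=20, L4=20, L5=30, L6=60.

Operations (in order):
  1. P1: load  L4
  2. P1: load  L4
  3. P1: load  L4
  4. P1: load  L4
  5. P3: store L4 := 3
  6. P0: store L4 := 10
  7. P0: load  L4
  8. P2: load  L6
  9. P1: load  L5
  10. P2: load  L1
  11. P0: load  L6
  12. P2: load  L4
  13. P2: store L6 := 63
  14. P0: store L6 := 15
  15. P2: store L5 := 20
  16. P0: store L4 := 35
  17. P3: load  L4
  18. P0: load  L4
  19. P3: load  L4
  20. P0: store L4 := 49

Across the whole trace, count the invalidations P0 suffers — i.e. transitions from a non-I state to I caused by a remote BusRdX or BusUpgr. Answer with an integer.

invalidations = 1

[1] P1: load  L4 | P0:I, P1:S(20), P2:I, P3:I | bus: BusRd
[2] P1: load  L4 | P0:I, P1:S(20), P2:I, P3:I | bus: none
[3] P1: load  L4 | P0:I, P1:S(20), P2:I, P3:I | bus: none
[4] P1: load  L4 | P0:I, P1:S(20), P2:I, P3:I | bus: none
[5] P3: store L4 := 3 | P0:I, P1:I, P2:I, P3:M(3) | bus: BusRdX
[6] P0: store L4 := 10 | P0:M(10), P1:I, P2:I, P3:I | bus: BusRdX,Flush
[7] P0: load  L4 | P0:M(10), P1:I, P2:I, P3:I | bus: none
[8] P2: load  L6 | P0:I, P1:I, P2:S(60), P3:I | bus: BusRd
[9] P1: load  L5 | P0:I, P1:S(30), P2:I, P3:I | bus: BusRd
[10] P2: load  L1 | P0:I, P1:I, P2:S(80), P3:I | bus: BusRd
[11] P0: load  L6 | P0:S(60), P1:I, P2:S(60), P3:I | bus: BusRd
[12] P2: load  L4 | P0:S(10), P1:I, P2:S(10), P3:I | bus: BusRd,Flush
[13] P2: store L6 := 63 | P0:I, P1:I, P2:M(63), P3:I | bus: BusRdX
[14] P0: store L6 := 15 | P0:M(15), P1:I, P2:I, P3:I | bus: BusRdX,Flush
[15] P2: store L5 := 20 | P0:I, P1:I, P2:M(20), P3:I | bus: BusRdX
[16] P0: store L4 := 35 | P0:M(35), P1:I, P2:I, P3:I | bus: BusRdX
[17] P3: load  L4 | P0:S(35), P1:I, P2:I, P3:S(35) | bus: BusRd,Flush
[18] P0: load  L4 | P0:S(35), P1:I, P2:I, P3:S(35) | bus: none
[19] P3: load  L4 | P0:S(35), P1:I, P2:I, P3:S(35) | bus: none
[20] P0: store L4 := 49 | P0:M(49), P1:I, P2:I, P3:I | bus: BusRdX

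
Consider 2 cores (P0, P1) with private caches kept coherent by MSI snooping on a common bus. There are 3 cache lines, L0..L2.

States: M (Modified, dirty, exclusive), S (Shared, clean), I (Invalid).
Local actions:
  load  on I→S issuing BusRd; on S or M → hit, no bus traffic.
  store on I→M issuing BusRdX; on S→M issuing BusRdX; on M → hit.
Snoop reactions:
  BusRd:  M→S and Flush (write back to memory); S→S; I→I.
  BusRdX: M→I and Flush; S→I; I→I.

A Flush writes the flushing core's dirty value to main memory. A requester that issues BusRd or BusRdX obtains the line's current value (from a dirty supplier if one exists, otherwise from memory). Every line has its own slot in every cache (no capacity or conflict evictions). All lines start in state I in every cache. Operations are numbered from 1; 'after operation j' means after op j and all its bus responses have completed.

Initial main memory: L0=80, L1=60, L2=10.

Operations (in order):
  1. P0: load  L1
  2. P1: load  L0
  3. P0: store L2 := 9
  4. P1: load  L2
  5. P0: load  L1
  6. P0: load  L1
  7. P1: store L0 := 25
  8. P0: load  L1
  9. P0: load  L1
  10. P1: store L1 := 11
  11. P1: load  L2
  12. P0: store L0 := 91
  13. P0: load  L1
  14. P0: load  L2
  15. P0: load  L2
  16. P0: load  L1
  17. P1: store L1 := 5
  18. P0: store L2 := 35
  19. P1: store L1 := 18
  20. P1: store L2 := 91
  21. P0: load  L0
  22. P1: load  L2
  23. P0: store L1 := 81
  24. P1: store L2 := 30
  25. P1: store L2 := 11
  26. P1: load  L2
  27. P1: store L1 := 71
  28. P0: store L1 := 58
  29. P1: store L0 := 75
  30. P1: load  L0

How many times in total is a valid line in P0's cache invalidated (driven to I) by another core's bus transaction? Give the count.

invalidations = 5

1. P0: load  L1  bus=[BusRd]  L1: P0=S P1=I  mem[L1]=60
2. P1: load  L0  bus=[BusRd]  L0: P0=I P1=S  mem[L0]=80
3. P0: store L2 := 9  bus=[BusRdX]  L2: P0=M P1=I  mem[L2]=10
4. P1: load  L2  bus=[BusRd,Flush]  L2: P0=S P1=S  mem[L2]=9
5. P0: load  L1  bus=[-]  L1: P0=S P1=I  mem[L1]=60
6. P0: load  L1  bus=[-]  L1: P0=S P1=I  mem[L1]=60
7. P1: store L0 := 25  bus=[BusRdX]  L0: P0=I P1=M  mem[L0]=80
8. P0: load  L1  bus=[-]  L1: P0=S P1=I  mem[L1]=60
9. P0: load  L1  bus=[-]  L1: P0=S P1=I  mem[L1]=60
10. P1: store L1 := 11  bus=[BusRdX]  L1: P0=I P1=M  mem[L1]=60
11. P1: load  L2  bus=[-]  L2: P0=S P1=S  mem[L2]=9
12. P0: store L0 := 91  bus=[BusRdX,Flush]  L0: P0=M P1=I  mem[L0]=25
13. P0: load  L1  bus=[BusRd,Flush]  L1: P0=S P1=S  mem[L1]=11
14. P0: load  L2  bus=[-]  L2: P0=S P1=S  mem[L2]=9
15. P0: load  L2  bus=[-]  L2: P0=S P1=S  mem[L2]=9
16. P0: load  L1  bus=[-]  L1: P0=S P1=S  mem[L1]=11
17. P1: store L1 := 5  bus=[BusRdX]  L1: P0=I P1=M  mem[L1]=11
18. P0: store L2 := 35  bus=[BusRdX]  L2: P0=M P1=I  mem[L2]=9
19. P1: store L1 := 18  bus=[-]  L1: P0=I P1=M  mem[L1]=11
20. P1: store L2 := 91  bus=[BusRdX,Flush]  L2: P0=I P1=M  mem[L2]=35
21. P0: load  L0  bus=[-]  L0: P0=M P1=I  mem[L0]=25
22. P1: load  L2  bus=[-]  L2: P0=I P1=M  mem[L2]=35
23. P0: store L1 := 81  bus=[BusRdX,Flush]  L1: P0=M P1=I  mem[L1]=18
24. P1: store L2 := 30  bus=[-]  L2: P0=I P1=M  mem[L2]=35
25. P1: store L2 := 11  bus=[-]  L2: P0=I P1=M  mem[L2]=35
26. P1: load  L2  bus=[-]  L2: P0=I P1=M  mem[L2]=35
27. P1: store L1 := 71  bus=[BusRdX,Flush]  L1: P0=I P1=M  mem[L1]=81
28. P0: store L1 := 58  bus=[BusRdX,Flush]  L1: P0=M P1=I  mem[L1]=71
29. P1: store L0 := 75  bus=[BusRdX,Flush]  L0: P0=I P1=M  mem[L0]=91
30. P1: load  L0  bus=[-]  L0: P0=I P1=M  mem[L0]=91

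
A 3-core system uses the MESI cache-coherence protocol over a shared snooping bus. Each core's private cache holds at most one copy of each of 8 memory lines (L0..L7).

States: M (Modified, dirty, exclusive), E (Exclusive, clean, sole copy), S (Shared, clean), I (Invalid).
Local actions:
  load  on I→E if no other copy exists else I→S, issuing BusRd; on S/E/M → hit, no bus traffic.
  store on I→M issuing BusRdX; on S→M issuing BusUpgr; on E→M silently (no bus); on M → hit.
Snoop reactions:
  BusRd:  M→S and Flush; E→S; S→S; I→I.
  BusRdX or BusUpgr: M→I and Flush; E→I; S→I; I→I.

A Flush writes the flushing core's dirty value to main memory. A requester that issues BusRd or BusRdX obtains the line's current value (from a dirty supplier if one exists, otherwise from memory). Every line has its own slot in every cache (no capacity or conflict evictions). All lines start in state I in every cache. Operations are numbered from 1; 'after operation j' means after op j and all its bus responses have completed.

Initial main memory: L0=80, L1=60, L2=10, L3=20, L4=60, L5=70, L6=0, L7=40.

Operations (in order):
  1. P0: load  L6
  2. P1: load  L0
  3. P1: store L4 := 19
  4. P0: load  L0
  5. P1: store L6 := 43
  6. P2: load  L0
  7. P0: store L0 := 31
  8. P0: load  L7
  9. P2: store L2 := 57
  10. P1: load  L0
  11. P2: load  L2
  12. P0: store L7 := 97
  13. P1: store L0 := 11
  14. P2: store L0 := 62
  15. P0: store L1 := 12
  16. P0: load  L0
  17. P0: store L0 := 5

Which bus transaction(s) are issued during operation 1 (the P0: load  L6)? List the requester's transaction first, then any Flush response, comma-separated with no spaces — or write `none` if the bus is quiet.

bus = BusRd

  op1 P0: load  L6 → E/I/I on L6; bus BusRd; mem=0
  op2 P1: load  L0 → I/E/I on L0; bus BusRd; mem=80
  op3 P1: store L4 := 19 → I/M/I on L4; bus BusRdX; mem=60
  op4 P0: load  L0 → S/S/I on L0; bus BusRd; mem=80
  op5 P1: store L6 := 43 → I/M/I on L6; bus BusRdX; mem=0
  op6 P2: load  L0 → S/S/S on L0; bus BusRd; mem=80
  op7 P0: store L0 := 31 → M/I/I on L0; bus BusUpgr; mem=80
  op8 P0: load  L7 → E/I/I on L7; bus BusRd; mem=40
  op9 P2: store L2 := 57 → I/I/M on L2; bus BusRdX; mem=10
  op10 P1: load  L0 → S/S/I on L0; bus BusRd Flush; mem=31
  op11 P2: load  L2 → I/I/M on L2; bus (none); mem=10
  op12 P0: store L7 := 97 → M/I/I on L7; bus (none); mem=40
  op13 P1: store L0 := 11 → I/M/I on L0; bus BusUpgr; mem=31
  op14 P2: store L0 := 62 → I/I/M on L0; bus BusRdX Flush; mem=11
  op15 P0: store L1 := 12 → M/I/I on L1; bus BusRdX; mem=60
  op16 P0: load  L0 → S/I/S on L0; bus BusRd Flush; mem=62
  op17 P0: store L0 := 5 → M/I/I on L0; bus BusUpgr; mem=62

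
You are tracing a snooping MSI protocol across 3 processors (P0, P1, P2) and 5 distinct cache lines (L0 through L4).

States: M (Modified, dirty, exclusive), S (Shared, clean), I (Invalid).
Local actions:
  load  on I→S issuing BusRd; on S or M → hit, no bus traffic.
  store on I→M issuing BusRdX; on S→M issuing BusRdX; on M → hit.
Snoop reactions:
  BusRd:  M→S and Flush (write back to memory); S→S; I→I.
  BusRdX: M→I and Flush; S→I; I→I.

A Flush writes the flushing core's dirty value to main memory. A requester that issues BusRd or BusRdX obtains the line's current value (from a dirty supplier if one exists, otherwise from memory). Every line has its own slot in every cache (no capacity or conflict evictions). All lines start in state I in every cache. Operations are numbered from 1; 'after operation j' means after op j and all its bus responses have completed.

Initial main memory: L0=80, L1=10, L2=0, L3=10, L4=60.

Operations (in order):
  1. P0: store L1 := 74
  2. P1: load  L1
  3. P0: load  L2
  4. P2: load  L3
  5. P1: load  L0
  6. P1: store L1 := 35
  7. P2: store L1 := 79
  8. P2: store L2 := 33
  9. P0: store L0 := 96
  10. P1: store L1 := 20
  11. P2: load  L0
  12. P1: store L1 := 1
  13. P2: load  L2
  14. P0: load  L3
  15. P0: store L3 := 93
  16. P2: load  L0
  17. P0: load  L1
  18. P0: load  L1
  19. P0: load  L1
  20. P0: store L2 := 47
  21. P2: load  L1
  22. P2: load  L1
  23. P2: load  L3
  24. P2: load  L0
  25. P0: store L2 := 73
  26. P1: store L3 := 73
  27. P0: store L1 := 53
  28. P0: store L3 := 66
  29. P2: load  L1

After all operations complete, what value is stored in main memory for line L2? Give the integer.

memory[L2] = 33

step 1: P0: store L1 := 74  ⟶  MII  (L1)  txn=BusRdX  M[L1]=10
step 2: P1: load  L1  ⟶  SSI  (L1)  txn=BusRd+Flush  M[L1]=74
step 3: P0: load  L2  ⟶  SII  (L2)  txn=BusRd  M[L2]=0
step 4: P2: load  L3  ⟶  IIS  (L3)  txn=BusRd  M[L3]=10
step 5: P1: load  L0  ⟶  ISI  (L0)  txn=BusRd  M[L0]=80
step 6: P1: store L1 := 35  ⟶  IMI  (L1)  txn=BusRdX  M[L1]=74
step 7: P2: store L1 := 79  ⟶  IIM  (L1)  txn=BusRdX+Flush  M[L1]=35
step 8: P2: store L2 := 33  ⟶  IIM  (L2)  txn=BusRdX  M[L2]=0
step 9: P0: store L0 := 96  ⟶  MII  (L0)  txn=BusRdX  M[L0]=80
step 10: P1: store L1 := 20  ⟶  IMI  (L1)  txn=BusRdX+Flush  M[L1]=79
step 11: P2: load  L0  ⟶  SIS  (L0)  txn=BusRd+Flush  M[L0]=96
step 12: P1: store L1 := 1  ⟶  IMI  (L1)  txn=∅  M[L1]=79
step 13: P2: load  L2  ⟶  IIM  (L2)  txn=∅  M[L2]=0
step 14: P0: load  L3  ⟶  SIS  (L3)  txn=BusRd  M[L3]=10
step 15: P0: store L3 := 93  ⟶  MII  (L3)  txn=BusRdX  M[L3]=10
step 16: P2: load  L0  ⟶  SIS  (L0)  txn=∅  M[L0]=96
step 17: P0: load  L1  ⟶  SSI  (L1)  txn=BusRd+Flush  M[L1]=1
step 18: P0: load  L1  ⟶  SSI  (L1)  txn=∅  M[L1]=1
step 19: P0: load  L1  ⟶  SSI  (L1)  txn=∅  M[L1]=1
step 20: P0: store L2 := 47  ⟶  MII  (L2)  txn=BusRdX+Flush  M[L2]=33
step 21: P2: load  L1  ⟶  SSS  (L1)  txn=BusRd  M[L1]=1
step 22: P2: load  L1  ⟶  SSS  (L1)  txn=∅  M[L1]=1
step 23: P2: load  L3  ⟶  SIS  (L3)  txn=BusRd+Flush  M[L3]=93
step 24: P2: load  L0  ⟶  SIS  (L0)  txn=∅  M[L0]=96
step 25: P0: store L2 := 73  ⟶  MII  (L2)  txn=∅  M[L2]=33
step 26: P1: store L3 := 73  ⟶  IMI  (L3)  txn=BusRdX  M[L3]=93
step 27: P0: store L1 := 53  ⟶  MII  (L1)  txn=BusRdX  M[L1]=1
step 28: P0: store L3 := 66  ⟶  MII  (L3)  txn=BusRdX+Flush  M[L3]=73
step 29: P2: load  L1  ⟶  SIS  (L1)  txn=BusRd+Flush  M[L1]=53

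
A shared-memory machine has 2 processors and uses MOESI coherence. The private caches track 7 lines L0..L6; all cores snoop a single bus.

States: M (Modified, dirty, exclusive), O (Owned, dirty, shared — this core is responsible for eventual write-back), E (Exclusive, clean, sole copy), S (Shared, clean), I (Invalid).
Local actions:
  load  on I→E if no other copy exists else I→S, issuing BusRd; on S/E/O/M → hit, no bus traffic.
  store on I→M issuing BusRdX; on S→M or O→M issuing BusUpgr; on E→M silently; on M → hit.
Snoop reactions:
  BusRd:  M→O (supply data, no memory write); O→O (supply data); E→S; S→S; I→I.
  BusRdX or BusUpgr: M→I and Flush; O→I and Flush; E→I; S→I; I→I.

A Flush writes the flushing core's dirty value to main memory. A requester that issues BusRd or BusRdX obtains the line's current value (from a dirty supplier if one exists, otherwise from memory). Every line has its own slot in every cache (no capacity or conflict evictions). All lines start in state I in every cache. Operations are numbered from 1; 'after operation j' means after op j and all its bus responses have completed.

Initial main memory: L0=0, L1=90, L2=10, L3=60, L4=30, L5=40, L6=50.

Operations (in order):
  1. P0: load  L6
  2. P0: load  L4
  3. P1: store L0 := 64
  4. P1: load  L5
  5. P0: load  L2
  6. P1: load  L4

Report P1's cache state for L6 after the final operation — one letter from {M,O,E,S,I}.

state = I

1. P0: load  L6  bus=[BusRd]  L6: P0=E P1=I  mem[L6]=50
2. P0: load  L4  bus=[BusRd]  L4: P0=E P1=I  mem[L4]=30
3. P1: store L0 := 64  bus=[BusRdX]  L0: P0=I P1=M  mem[L0]=0
4. P1: load  L5  bus=[BusRd]  L5: P0=I P1=E  mem[L5]=40
5. P0: load  L2  bus=[BusRd]  L2: P0=E P1=I  mem[L2]=10
6. P1: load  L4  bus=[BusRd]  L4: P0=S P1=S  mem[L4]=30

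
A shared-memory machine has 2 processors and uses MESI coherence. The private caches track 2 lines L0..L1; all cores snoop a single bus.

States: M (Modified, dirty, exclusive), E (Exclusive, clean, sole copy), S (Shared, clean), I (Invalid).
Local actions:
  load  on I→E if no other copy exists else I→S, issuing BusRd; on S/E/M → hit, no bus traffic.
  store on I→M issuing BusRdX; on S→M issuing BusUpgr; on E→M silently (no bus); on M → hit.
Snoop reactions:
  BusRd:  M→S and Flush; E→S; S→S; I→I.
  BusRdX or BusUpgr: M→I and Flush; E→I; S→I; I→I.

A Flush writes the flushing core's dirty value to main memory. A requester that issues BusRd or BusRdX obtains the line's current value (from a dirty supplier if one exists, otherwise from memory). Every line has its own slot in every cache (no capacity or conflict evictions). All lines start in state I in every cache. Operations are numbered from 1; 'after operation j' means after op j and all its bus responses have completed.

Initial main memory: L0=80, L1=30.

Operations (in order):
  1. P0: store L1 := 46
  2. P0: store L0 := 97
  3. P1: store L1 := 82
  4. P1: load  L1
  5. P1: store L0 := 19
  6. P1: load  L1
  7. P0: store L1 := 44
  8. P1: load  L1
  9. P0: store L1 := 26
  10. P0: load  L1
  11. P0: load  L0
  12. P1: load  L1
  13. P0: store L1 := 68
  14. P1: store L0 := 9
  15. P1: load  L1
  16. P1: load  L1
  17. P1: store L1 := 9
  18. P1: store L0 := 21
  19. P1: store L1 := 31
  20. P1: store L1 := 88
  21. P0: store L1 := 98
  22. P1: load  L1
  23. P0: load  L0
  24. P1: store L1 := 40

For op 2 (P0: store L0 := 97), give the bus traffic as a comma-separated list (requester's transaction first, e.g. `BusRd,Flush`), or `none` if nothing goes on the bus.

1. P0: store L1 := 46  bus=[BusRdX]  L1: P0=M P1=I  mem[L1]=30
2. P0: store L0 := 97  bus=[BusRdX]  L0: P0=M P1=I  mem[L0]=80
3. P1: store L1 := 82  bus=[BusRdX,Flush]  L1: P0=I P1=M  mem[L1]=46
4. P1: load  L1  bus=[-]  L1: P0=I P1=M  mem[L1]=46
5. P1: store L0 := 19  bus=[BusRdX,Flush]  L0: P0=I P1=M  mem[L0]=97
6. P1: load  L1  bus=[-]  L1: P0=I P1=M  mem[L1]=46
7. P0: store L1 := 44  bus=[BusRdX,Flush]  L1: P0=M P1=I  mem[L1]=82
8. P1: load  L1  bus=[BusRd,Flush]  L1: P0=S P1=S  mem[L1]=44
9. P0: store L1 := 26  bus=[BusUpgr]  L1: P0=M P1=I  mem[L1]=44
10. P0: load  L1  bus=[-]  L1: P0=M P1=I  mem[L1]=44
11. P0: load  L0  bus=[BusRd,Flush]  L0: P0=S P1=S  mem[L0]=19
12. P1: load  L1  bus=[BusRd,Flush]  L1: P0=S P1=S  mem[L1]=26
13. P0: store L1 := 68  bus=[BusUpgr]  L1: P0=M P1=I  mem[L1]=26
14. P1: store L0 := 9  bus=[BusUpgr]  L0: P0=I P1=M  mem[L0]=19
15. P1: load  L1  bus=[BusRd,Flush]  L1: P0=S P1=S  mem[L1]=68
16. P1: load  L1  bus=[-]  L1: P0=S P1=S  mem[L1]=68
17. P1: store L1 := 9  bus=[BusUpgr]  L1: P0=I P1=M  mem[L1]=68
18. P1: store L0 := 21  bus=[-]  L0: P0=I P1=M  mem[L0]=19
19. P1: store L1 := 31  bus=[-]  L1: P0=I P1=M  mem[L1]=68
20. P1: store L1 := 88  bus=[-]  L1: P0=I P1=M  mem[L1]=68
21. P0: store L1 := 98  bus=[BusRdX,Flush]  L1: P0=M P1=I  mem[L1]=88
22. P1: load  L1  bus=[BusRd,Flush]  L1: P0=S P1=S  mem[L1]=98
23. P0: load  L0  bus=[BusRd,Flush]  L0: P0=S P1=S  mem[L0]=21
24. P1: store L1 := 40  bus=[BusUpgr]  L1: P0=I P1=M  mem[L1]=98

bus = BusRdX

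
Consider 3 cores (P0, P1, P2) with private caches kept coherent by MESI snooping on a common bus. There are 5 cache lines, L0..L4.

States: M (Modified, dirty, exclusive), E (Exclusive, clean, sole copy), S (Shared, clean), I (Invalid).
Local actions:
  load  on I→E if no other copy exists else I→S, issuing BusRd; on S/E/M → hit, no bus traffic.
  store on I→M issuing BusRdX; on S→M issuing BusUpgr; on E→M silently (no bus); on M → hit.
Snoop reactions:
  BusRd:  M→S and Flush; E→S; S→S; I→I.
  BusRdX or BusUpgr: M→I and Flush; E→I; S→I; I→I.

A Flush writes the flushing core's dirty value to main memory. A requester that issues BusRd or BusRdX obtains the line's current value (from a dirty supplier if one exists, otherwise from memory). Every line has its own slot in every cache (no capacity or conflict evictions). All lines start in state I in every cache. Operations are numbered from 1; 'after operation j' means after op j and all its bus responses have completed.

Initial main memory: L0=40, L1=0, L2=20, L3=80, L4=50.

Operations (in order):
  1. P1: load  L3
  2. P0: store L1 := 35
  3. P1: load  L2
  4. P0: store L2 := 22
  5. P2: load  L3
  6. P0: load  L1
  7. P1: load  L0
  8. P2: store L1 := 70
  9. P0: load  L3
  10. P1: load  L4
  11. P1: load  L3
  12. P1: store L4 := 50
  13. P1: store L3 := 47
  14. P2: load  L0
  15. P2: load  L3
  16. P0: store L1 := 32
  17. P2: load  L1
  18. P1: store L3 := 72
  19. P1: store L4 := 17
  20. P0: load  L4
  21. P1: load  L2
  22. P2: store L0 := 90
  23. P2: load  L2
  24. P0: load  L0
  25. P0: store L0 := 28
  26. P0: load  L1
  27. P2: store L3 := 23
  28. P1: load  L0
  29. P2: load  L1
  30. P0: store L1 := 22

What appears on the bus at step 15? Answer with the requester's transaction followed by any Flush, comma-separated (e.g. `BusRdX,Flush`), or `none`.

1. P1: load  L3  bus=[BusRd]  L3: P0=I P1=E P2=I  mem[L3]=80
2. P0: store L1 := 35  bus=[BusRdX]  L1: P0=M P1=I P2=I  mem[L1]=0
3. P1: load  L2  bus=[BusRd]  L2: P0=I P1=E P2=I  mem[L2]=20
4. P0: store L2 := 22  bus=[BusRdX]  L2: P0=M P1=I P2=I  mem[L2]=20
5. P2: load  L3  bus=[BusRd]  L3: P0=I P1=S P2=S  mem[L3]=80
6. P0: load  L1  bus=[-]  L1: P0=M P1=I P2=I  mem[L1]=0
7. P1: load  L0  bus=[BusRd]  L0: P0=I P1=E P2=I  mem[L0]=40
8. P2: store L1 := 70  bus=[BusRdX,Flush]  L1: P0=I P1=I P2=M  mem[L1]=35
9. P0: load  L3  bus=[BusRd]  L3: P0=S P1=S P2=S  mem[L3]=80
10. P1: load  L4  bus=[BusRd]  L4: P0=I P1=E P2=I  mem[L4]=50
11. P1: load  L3  bus=[-]  L3: P0=S P1=S P2=S  mem[L3]=80
12. P1: store L4 := 50  bus=[-]  L4: P0=I P1=M P2=I  mem[L4]=50
13. P1: store L3 := 47  bus=[BusUpgr]  L3: P0=I P1=M P2=I  mem[L3]=80
14. P2: load  L0  bus=[BusRd]  L0: P0=I P1=S P2=S  mem[L0]=40
15. P2: load  L3  bus=[BusRd,Flush]  L3: P0=I P1=S P2=S  mem[L3]=47
16. P0: store L1 := 32  bus=[BusRdX,Flush]  L1: P0=M P1=I P2=I  mem[L1]=70
17. P2: load  L1  bus=[BusRd,Flush]  L1: P0=S P1=I P2=S  mem[L1]=32
18. P1: store L3 := 72  bus=[BusUpgr]  L3: P0=I P1=M P2=I  mem[L3]=47
19. P1: store L4 := 17  bus=[-]  L4: P0=I P1=M P2=I  mem[L4]=50
20. P0: load  L4  bus=[BusRd,Flush]  L4: P0=S P1=S P2=I  mem[L4]=17
21. P1: load  L2  bus=[BusRd,Flush]  L2: P0=S P1=S P2=I  mem[L2]=22
22. P2: store L0 := 90  bus=[BusUpgr]  L0: P0=I P1=I P2=M  mem[L0]=40
23. P2: load  L2  bus=[BusRd]  L2: P0=S P1=S P2=S  mem[L2]=22
24. P0: load  L0  bus=[BusRd,Flush]  L0: P0=S P1=I P2=S  mem[L0]=90
25. P0: store L0 := 28  bus=[BusUpgr]  L0: P0=M P1=I P2=I  mem[L0]=90
26. P0: load  L1  bus=[-]  L1: P0=S P1=I P2=S  mem[L1]=32
27. P2: store L3 := 23  bus=[BusRdX,Flush]  L3: P0=I P1=I P2=M  mem[L3]=72
28. P1: load  L0  bus=[BusRd,Flush]  L0: P0=S P1=S P2=I  mem[L0]=28
29. P2: load  L1  bus=[-]  L1: P0=S P1=I P2=S  mem[L1]=32
30. P0: store L1 := 22  bus=[BusUpgr]  L1: P0=M P1=I P2=I  mem[L1]=32

bus = BusRd,Flush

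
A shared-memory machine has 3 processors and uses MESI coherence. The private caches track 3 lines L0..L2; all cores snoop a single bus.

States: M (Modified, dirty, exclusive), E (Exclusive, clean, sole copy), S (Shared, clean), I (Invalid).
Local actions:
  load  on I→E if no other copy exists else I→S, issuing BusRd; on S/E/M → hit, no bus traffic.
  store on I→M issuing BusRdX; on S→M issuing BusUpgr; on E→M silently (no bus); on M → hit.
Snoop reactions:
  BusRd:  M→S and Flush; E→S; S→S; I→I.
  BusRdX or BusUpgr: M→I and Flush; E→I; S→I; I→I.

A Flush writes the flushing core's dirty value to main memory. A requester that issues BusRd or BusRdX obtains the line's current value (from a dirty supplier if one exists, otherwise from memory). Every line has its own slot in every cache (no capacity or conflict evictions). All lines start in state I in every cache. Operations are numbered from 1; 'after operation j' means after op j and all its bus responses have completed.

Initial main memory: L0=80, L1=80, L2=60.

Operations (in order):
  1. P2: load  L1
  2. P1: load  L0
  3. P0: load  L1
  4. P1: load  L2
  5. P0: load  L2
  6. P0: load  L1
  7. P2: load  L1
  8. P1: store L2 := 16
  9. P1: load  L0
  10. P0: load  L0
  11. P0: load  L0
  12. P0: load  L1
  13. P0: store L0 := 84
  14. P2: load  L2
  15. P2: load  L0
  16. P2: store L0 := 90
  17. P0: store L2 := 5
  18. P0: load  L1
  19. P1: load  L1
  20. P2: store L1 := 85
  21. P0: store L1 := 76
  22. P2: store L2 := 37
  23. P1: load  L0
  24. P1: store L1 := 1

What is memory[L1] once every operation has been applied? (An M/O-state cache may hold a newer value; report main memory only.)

step 1: P2: load  L1  ⟶  IIE  (L1)  txn=BusRd  M[L1]=80
step 2: P1: load  L0  ⟶  IEI  (L0)  txn=BusRd  M[L0]=80
step 3: P0: load  L1  ⟶  SIS  (L1)  txn=BusRd  M[L1]=80
step 4: P1: load  L2  ⟶  IEI  (L2)  txn=BusRd  M[L2]=60
step 5: P0: load  L2  ⟶  SSI  (L2)  txn=BusRd  M[L2]=60
step 6: P0: load  L1  ⟶  SIS  (L1)  txn=∅  M[L1]=80
step 7: P2: load  L1  ⟶  SIS  (L1)  txn=∅  M[L1]=80
step 8: P1: store L2 := 16  ⟶  IMI  (L2)  txn=BusUpgr  M[L2]=60
step 9: P1: load  L0  ⟶  IEI  (L0)  txn=∅  M[L0]=80
step 10: P0: load  L0  ⟶  SSI  (L0)  txn=BusRd  M[L0]=80
step 11: P0: load  L0  ⟶  SSI  (L0)  txn=∅  M[L0]=80
step 12: P0: load  L1  ⟶  SIS  (L1)  txn=∅  M[L1]=80
step 13: P0: store L0 := 84  ⟶  MII  (L0)  txn=BusUpgr  M[L0]=80
step 14: P2: load  L2  ⟶  ISS  (L2)  txn=BusRd+Flush  M[L2]=16
step 15: P2: load  L0  ⟶  SIS  (L0)  txn=BusRd+Flush  M[L0]=84
step 16: P2: store L0 := 90  ⟶  IIM  (L0)  txn=BusUpgr  M[L0]=84
step 17: P0: store L2 := 5  ⟶  MII  (L2)  txn=BusRdX  M[L2]=16
step 18: P0: load  L1  ⟶  SIS  (L1)  txn=∅  M[L1]=80
step 19: P1: load  L1  ⟶  SSS  (L1)  txn=BusRd  M[L1]=80
step 20: P2: store L1 := 85  ⟶  IIM  (L1)  txn=BusUpgr  M[L1]=80
step 21: P0: store L1 := 76  ⟶  MII  (L1)  txn=BusRdX+Flush  M[L1]=85
step 22: P2: store L2 := 37  ⟶  IIM  (L2)  txn=BusRdX+Flush  M[L2]=5
step 23: P1: load  L0  ⟶  ISS  (L0)  txn=BusRd+Flush  M[L0]=90
step 24: P1: store L1 := 1  ⟶  IMI  (L1)  txn=BusRdX+Flush  M[L1]=76

memory[L1] = 76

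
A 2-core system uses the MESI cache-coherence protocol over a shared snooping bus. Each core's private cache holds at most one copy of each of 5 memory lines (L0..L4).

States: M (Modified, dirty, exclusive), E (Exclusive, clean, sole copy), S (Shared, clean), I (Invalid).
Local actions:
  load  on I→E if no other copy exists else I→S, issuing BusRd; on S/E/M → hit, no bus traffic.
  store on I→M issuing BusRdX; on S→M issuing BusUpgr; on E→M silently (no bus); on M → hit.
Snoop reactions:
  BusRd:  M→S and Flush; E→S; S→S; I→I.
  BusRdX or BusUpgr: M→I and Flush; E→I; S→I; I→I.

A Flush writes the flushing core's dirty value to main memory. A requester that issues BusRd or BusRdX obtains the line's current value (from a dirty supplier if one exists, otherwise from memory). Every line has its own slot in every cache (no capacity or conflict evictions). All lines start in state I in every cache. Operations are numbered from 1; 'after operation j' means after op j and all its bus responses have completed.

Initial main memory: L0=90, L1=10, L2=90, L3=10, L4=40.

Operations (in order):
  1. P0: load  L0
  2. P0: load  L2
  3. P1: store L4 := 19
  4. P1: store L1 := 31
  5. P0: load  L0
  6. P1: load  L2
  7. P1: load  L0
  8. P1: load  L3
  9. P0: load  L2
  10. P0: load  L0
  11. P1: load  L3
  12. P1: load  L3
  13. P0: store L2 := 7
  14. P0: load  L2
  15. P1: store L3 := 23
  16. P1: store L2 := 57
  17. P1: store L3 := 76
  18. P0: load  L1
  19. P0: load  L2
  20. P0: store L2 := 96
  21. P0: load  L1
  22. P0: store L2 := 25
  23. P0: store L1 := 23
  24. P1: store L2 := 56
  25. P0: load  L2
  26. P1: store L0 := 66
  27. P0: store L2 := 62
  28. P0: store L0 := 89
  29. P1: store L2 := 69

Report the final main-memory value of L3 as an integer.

1. P0: load  L0  bus=[BusRd]  L0: P0=E P1=I  mem[L0]=90
2. P0: load  L2  bus=[BusRd]  L2: P0=E P1=I  mem[L2]=90
3. P1: store L4 := 19  bus=[BusRdX]  L4: P0=I P1=M  mem[L4]=40
4. P1: store L1 := 31  bus=[BusRdX]  L1: P0=I P1=M  mem[L1]=10
5. P0: load  L0  bus=[-]  L0: P0=E P1=I  mem[L0]=90
6. P1: load  L2  bus=[BusRd]  L2: P0=S P1=S  mem[L2]=90
7. P1: load  L0  bus=[BusRd]  L0: P0=S P1=S  mem[L0]=90
8. P1: load  L3  bus=[BusRd]  L3: P0=I P1=E  mem[L3]=10
9. P0: load  L2  bus=[-]  L2: P0=S P1=S  mem[L2]=90
10. P0: load  L0  bus=[-]  L0: P0=S P1=S  mem[L0]=90
11. P1: load  L3  bus=[-]  L3: P0=I P1=E  mem[L3]=10
12. P1: load  L3  bus=[-]  L3: P0=I P1=E  mem[L3]=10
13. P0: store L2 := 7  bus=[BusUpgr]  L2: P0=M P1=I  mem[L2]=90
14. P0: load  L2  bus=[-]  L2: P0=M P1=I  mem[L2]=90
15. P1: store L3 := 23  bus=[-]  L3: P0=I P1=M  mem[L3]=10
16. P1: store L2 := 57  bus=[BusRdX,Flush]  L2: P0=I P1=M  mem[L2]=7
17. P1: store L3 := 76  bus=[-]  L3: P0=I P1=M  mem[L3]=10
18. P0: load  L1  bus=[BusRd,Flush]  L1: P0=S P1=S  mem[L1]=31
19. P0: load  L2  bus=[BusRd,Flush]  L2: P0=S P1=S  mem[L2]=57
20. P0: store L2 := 96  bus=[BusUpgr]  L2: P0=M P1=I  mem[L2]=57
21. P0: load  L1  bus=[-]  L1: P0=S P1=S  mem[L1]=31
22. P0: store L2 := 25  bus=[-]  L2: P0=M P1=I  mem[L2]=57
23. P0: store L1 := 23  bus=[BusUpgr]  L1: P0=M P1=I  mem[L1]=31
24. P1: store L2 := 56  bus=[BusRdX,Flush]  L2: P0=I P1=M  mem[L2]=25
25. P0: load  L2  bus=[BusRd,Flush]  L2: P0=S P1=S  mem[L2]=56
26. P1: store L0 := 66  bus=[BusUpgr]  L0: P0=I P1=M  mem[L0]=90
27. P0: store L2 := 62  bus=[BusUpgr]  L2: P0=M P1=I  mem[L2]=56
28. P0: store L0 := 89  bus=[BusRdX,Flush]  L0: P0=M P1=I  mem[L0]=66
29. P1: store L2 := 69  bus=[BusRdX,Flush]  L2: P0=I P1=M  mem[L2]=62

memory[L3] = 10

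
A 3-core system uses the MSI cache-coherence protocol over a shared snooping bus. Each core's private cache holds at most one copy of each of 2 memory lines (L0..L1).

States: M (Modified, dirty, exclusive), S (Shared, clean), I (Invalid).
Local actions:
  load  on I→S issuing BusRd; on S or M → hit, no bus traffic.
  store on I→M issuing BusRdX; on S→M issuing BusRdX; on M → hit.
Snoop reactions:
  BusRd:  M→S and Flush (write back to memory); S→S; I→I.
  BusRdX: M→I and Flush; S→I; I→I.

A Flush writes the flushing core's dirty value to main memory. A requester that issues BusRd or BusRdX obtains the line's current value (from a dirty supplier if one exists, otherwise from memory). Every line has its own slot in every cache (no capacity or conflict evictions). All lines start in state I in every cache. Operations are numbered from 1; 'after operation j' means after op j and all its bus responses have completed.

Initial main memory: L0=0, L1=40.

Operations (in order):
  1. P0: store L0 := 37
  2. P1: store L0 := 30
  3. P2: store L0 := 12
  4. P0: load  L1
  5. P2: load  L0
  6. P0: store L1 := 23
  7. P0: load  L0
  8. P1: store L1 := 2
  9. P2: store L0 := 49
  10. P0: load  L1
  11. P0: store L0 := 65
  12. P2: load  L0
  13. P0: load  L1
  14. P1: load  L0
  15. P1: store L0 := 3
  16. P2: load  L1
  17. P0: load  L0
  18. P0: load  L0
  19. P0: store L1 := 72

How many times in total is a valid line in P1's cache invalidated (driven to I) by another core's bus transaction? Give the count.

invalidations = 2

1. P0: store L0 := 37  bus=[BusRdX]  L0: P0=M P1=I P2=I  mem[L0]=0
2. P1: store L0 := 30  bus=[BusRdX,Flush]  L0: P0=I P1=M P2=I  mem[L0]=37
3. P2: store L0 := 12  bus=[BusRdX,Flush]  L0: P0=I P1=I P2=M  mem[L0]=30
4. P0: load  L1  bus=[BusRd]  L1: P0=S P1=I P2=I  mem[L1]=40
5. P2: load  L0  bus=[-]  L0: P0=I P1=I P2=M  mem[L0]=30
6. P0: store L1 := 23  bus=[BusRdX]  L1: P0=M P1=I P2=I  mem[L1]=40
7. P0: load  L0  bus=[BusRd,Flush]  L0: P0=S P1=I P2=S  mem[L0]=12
8. P1: store L1 := 2  bus=[BusRdX,Flush]  L1: P0=I P1=M P2=I  mem[L1]=23
9. P2: store L0 := 49  bus=[BusRdX]  L0: P0=I P1=I P2=M  mem[L0]=12
10. P0: load  L1  bus=[BusRd,Flush]  L1: P0=S P1=S P2=I  mem[L1]=2
11. P0: store L0 := 65  bus=[BusRdX,Flush]  L0: P0=M P1=I P2=I  mem[L0]=49
12. P2: load  L0  bus=[BusRd,Flush]  L0: P0=S P1=I P2=S  mem[L0]=65
13. P0: load  L1  bus=[-]  L1: P0=S P1=S P2=I  mem[L1]=2
14. P1: load  L0  bus=[BusRd]  L0: P0=S P1=S P2=S  mem[L0]=65
15. P1: store L0 := 3  bus=[BusRdX]  L0: P0=I P1=M P2=I  mem[L0]=65
16. P2: load  L1  bus=[BusRd]  L1: P0=S P1=S P2=S  mem[L1]=2
17. P0: load  L0  bus=[BusRd,Flush]  L0: P0=S P1=S P2=I  mem[L0]=3
18. P0: load  L0  bus=[-]  L0: P0=S P1=S P2=I  mem[L0]=3
19. P0: store L1 := 72  bus=[BusRdX]  L1: P0=M P1=I P2=I  mem[L1]=2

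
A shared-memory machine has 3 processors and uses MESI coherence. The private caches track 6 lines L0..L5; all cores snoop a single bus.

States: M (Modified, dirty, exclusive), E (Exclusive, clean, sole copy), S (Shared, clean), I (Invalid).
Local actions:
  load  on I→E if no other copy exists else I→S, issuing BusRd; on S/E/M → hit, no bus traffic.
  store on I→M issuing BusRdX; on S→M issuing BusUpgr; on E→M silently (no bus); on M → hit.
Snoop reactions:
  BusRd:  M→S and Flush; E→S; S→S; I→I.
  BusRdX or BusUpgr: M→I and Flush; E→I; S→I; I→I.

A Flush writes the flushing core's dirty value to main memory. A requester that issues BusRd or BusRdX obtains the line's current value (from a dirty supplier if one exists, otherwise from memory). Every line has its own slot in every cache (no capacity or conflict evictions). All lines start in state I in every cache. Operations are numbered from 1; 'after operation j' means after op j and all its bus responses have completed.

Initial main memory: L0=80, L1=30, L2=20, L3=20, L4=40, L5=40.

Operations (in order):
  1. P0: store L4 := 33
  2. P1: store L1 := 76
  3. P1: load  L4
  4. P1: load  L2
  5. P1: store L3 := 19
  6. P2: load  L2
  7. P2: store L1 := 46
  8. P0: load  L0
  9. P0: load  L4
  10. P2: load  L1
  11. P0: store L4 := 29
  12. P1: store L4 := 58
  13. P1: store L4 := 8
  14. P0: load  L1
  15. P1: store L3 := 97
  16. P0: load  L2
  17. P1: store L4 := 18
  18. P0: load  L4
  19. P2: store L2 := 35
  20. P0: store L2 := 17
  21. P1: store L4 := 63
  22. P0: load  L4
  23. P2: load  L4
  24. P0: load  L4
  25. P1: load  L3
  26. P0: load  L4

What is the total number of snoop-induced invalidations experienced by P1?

1. P0: store L4 := 33  bus=[BusRdX]  L4: P0=M P1=I P2=I  mem[L4]=40
2. P1: store L1 := 76  bus=[BusRdX]  L1: P0=I P1=M P2=I  mem[L1]=30
3. P1: load  L4  bus=[BusRd,Flush]  L4: P0=S P1=S P2=I  mem[L4]=33
4. P1: load  L2  bus=[BusRd]  L2: P0=I P1=E P2=I  mem[L2]=20
5. P1: store L3 := 19  bus=[BusRdX]  L3: P0=I P1=M P2=I  mem[L3]=20
6. P2: load  L2  bus=[BusRd]  L2: P0=I P1=S P2=S  mem[L2]=20
7. P2: store L1 := 46  bus=[BusRdX,Flush]  L1: P0=I P1=I P2=M  mem[L1]=76
8. P0: load  L0  bus=[BusRd]  L0: P0=E P1=I P2=I  mem[L0]=80
9. P0: load  L4  bus=[-]  L4: P0=S P1=S P2=I  mem[L4]=33
10. P2: load  L1  bus=[-]  L1: P0=I P1=I P2=M  mem[L1]=76
11. P0: store L4 := 29  bus=[BusUpgr]  L4: P0=M P1=I P2=I  mem[L4]=33
12. P1: store L4 := 58  bus=[BusRdX,Flush]  L4: P0=I P1=M P2=I  mem[L4]=29
13. P1: store L4 := 8  bus=[-]  L4: P0=I P1=M P2=I  mem[L4]=29
14. P0: load  L1  bus=[BusRd,Flush]  L1: P0=S P1=I P2=S  mem[L1]=46
15. P1: store L3 := 97  bus=[-]  L3: P0=I P1=M P2=I  mem[L3]=20
16. P0: load  L2  bus=[BusRd]  L2: P0=S P1=S P2=S  mem[L2]=20
17. P1: store L4 := 18  bus=[-]  L4: P0=I P1=M P2=I  mem[L4]=29
18. P0: load  L4  bus=[BusRd,Flush]  L4: P0=S P1=S P2=I  mem[L4]=18
19. P2: store L2 := 35  bus=[BusUpgr]  L2: P0=I P1=I P2=M  mem[L2]=20
20. P0: store L2 := 17  bus=[BusRdX,Flush]  L2: P0=M P1=I P2=I  mem[L2]=35
21. P1: store L4 := 63  bus=[BusUpgr]  L4: P0=I P1=M P2=I  mem[L4]=18
22. P0: load  L4  bus=[BusRd,Flush]  L4: P0=S P1=S P2=I  mem[L4]=63
23. P2: load  L4  bus=[BusRd]  L4: P0=S P1=S P2=S  mem[L4]=63
24. P0: load  L4  bus=[-]  L4: P0=S P1=S P2=S  mem[L4]=63
25. P1: load  L3  bus=[-]  L3: P0=I P1=M P2=I  mem[L3]=20
26. P0: load  L4  bus=[-]  L4: P0=S P1=S P2=S  mem[L4]=63

invalidations = 3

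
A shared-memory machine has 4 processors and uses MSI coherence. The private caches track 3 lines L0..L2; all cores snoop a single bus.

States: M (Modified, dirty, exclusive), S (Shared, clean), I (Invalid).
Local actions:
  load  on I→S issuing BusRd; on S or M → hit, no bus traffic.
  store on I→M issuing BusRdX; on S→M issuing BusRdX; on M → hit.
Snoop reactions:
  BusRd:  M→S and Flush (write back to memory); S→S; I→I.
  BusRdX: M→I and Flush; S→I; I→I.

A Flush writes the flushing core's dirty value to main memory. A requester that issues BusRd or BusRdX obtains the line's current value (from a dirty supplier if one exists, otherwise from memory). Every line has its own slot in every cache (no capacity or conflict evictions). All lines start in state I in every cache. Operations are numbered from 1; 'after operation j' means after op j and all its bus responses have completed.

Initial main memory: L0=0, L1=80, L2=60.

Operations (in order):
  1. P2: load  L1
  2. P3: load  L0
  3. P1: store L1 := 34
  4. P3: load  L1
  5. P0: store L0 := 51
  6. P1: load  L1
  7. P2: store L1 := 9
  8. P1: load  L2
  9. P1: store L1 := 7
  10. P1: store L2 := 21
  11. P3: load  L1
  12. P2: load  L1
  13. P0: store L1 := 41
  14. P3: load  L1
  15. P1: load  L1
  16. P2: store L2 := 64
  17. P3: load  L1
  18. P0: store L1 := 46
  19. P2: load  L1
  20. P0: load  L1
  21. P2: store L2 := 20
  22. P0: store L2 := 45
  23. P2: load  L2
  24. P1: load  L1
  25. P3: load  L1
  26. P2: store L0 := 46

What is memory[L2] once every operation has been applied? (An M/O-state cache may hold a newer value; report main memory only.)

memory[L2] = 45

[1] P2: load  L1 | P0:I, P1:I, P2:S(80), P3:I | bus: BusRd
[2] P3: load  L0 | P0:I, P1:I, P2:I, P3:S(0) | bus: BusRd
[3] P1: store L1 := 34 | P0:I, P1:M(34), P2:I, P3:I | bus: BusRdX
[4] P3: load  L1 | P0:I, P1:S(34), P2:I, P3:S(34) | bus: BusRd,Flush
[5] P0: store L0 := 51 | P0:M(51), P1:I, P2:I, P3:I | bus: BusRdX
[6] P1: load  L1 | P0:I, P1:S(34), P2:I, P3:S(34) | bus: none
[7] P2: store L1 := 9 | P0:I, P1:I, P2:M(9), P3:I | bus: BusRdX
[8] P1: load  L2 | P0:I, P1:S(60), P2:I, P3:I | bus: BusRd
[9] P1: store L1 := 7 | P0:I, P1:M(7), P2:I, P3:I | bus: BusRdX,Flush
[10] P1: store L2 := 21 | P0:I, P1:M(21), P2:I, P3:I | bus: BusRdX
[11] P3: load  L1 | P0:I, P1:S(7), P2:I, P3:S(7) | bus: BusRd,Flush
[12] P2: load  L1 | P0:I, P1:S(7), P2:S(7), P3:S(7) | bus: BusRd
[13] P0: store L1 := 41 | P0:M(41), P1:I, P2:I, P3:I | bus: BusRdX
[14] P3: load  L1 | P0:S(41), P1:I, P2:I, P3:S(41) | bus: BusRd,Flush
[15] P1: load  L1 | P0:S(41), P1:S(41), P2:I, P3:S(41) | bus: BusRd
[16] P2: store L2 := 64 | P0:I, P1:I, P2:M(64), P3:I | bus: BusRdX,Flush
[17] P3: load  L1 | P0:S(41), P1:S(41), P2:I, P3:S(41) | bus: none
[18] P0: store L1 := 46 | P0:M(46), P1:I, P2:I, P3:I | bus: BusRdX
[19] P2: load  L1 | P0:S(46), P1:I, P2:S(46), P3:I | bus: BusRd,Flush
[20] P0: load  L1 | P0:S(46), P1:I, P2:S(46), P3:I | bus: none
[21] P2: store L2 := 20 | P0:I, P1:I, P2:M(20), P3:I | bus: none
[22] P0: store L2 := 45 | P0:M(45), P1:I, P2:I, P3:I | bus: BusRdX,Flush
[23] P2: load  L2 | P0:S(45), P1:I, P2:S(45), P3:I | bus: BusRd,Flush
[24] P1: load  L1 | P0:S(46), P1:S(46), P2:S(46), P3:I | bus: BusRd
[25] P3: load  L1 | P0:S(46), P1:S(46), P2:S(46), P3:S(46) | bus: BusRd
[26] P2: store L0 := 46 | P0:I, P1:I, P2:M(46), P3:I | bus: BusRdX,Flush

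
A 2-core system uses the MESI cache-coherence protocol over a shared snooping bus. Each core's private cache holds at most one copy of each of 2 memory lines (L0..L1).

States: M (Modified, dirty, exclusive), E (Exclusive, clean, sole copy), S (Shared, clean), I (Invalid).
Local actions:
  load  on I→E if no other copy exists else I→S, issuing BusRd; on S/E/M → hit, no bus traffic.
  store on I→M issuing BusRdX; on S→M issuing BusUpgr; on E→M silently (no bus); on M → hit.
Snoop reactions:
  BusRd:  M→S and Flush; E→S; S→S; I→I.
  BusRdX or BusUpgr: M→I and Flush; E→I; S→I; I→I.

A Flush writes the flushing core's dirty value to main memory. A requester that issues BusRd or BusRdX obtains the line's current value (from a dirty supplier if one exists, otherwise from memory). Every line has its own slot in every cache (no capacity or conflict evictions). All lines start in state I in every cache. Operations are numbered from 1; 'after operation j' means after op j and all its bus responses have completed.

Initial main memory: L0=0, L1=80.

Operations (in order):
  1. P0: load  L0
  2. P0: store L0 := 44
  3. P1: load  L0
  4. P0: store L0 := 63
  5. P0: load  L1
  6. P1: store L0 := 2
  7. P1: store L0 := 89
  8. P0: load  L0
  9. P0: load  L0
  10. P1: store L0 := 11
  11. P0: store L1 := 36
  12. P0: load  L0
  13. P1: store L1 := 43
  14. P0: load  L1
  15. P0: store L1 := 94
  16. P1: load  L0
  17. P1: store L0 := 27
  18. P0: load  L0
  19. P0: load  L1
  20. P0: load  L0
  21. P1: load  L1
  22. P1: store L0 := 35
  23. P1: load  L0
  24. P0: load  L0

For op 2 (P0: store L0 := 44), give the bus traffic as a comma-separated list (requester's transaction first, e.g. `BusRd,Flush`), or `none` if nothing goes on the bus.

bus = none

1. P0: load  L0  bus=[BusRd]  L0: P0=E P1=I  mem[L0]=0
2. P0: store L0 := 44  bus=[-]  L0: P0=M P1=I  mem[L0]=0
3. P1: load  L0  bus=[BusRd,Flush]  L0: P0=S P1=S  mem[L0]=44
4. P0: store L0 := 63  bus=[BusUpgr]  L0: P0=M P1=I  mem[L0]=44
5. P0: load  L1  bus=[BusRd]  L1: P0=E P1=I  mem[L1]=80
6. P1: store L0 := 2  bus=[BusRdX,Flush]  L0: P0=I P1=M  mem[L0]=63
7. P1: store L0 := 89  bus=[-]  L0: P0=I P1=M  mem[L0]=63
8. P0: load  L0  bus=[BusRd,Flush]  L0: P0=S P1=S  mem[L0]=89
9. P0: load  L0  bus=[-]  L0: P0=S P1=S  mem[L0]=89
10. P1: store L0 := 11  bus=[BusUpgr]  L0: P0=I P1=M  mem[L0]=89
11. P0: store L1 := 36  bus=[-]  L1: P0=M P1=I  mem[L1]=80
12. P0: load  L0  bus=[BusRd,Flush]  L0: P0=S P1=S  mem[L0]=11
13. P1: store L1 := 43  bus=[BusRdX,Flush]  L1: P0=I P1=M  mem[L1]=36
14. P0: load  L1  bus=[BusRd,Flush]  L1: P0=S P1=S  mem[L1]=43
15. P0: store L1 := 94  bus=[BusUpgr]  L1: P0=M P1=I  mem[L1]=43
16. P1: load  L0  bus=[-]  L0: P0=S P1=S  mem[L0]=11
17. P1: store L0 := 27  bus=[BusUpgr]  L0: P0=I P1=M  mem[L0]=11
18. P0: load  L0  bus=[BusRd,Flush]  L0: P0=S P1=S  mem[L0]=27
19. P0: load  L1  bus=[-]  L1: P0=M P1=I  mem[L1]=43
20. P0: load  L0  bus=[-]  L0: P0=S P1=S  mem[L0]=27
21. P1: load  L1  bus=[BusRd,Flush]  L1: P0=S P1=S  mem[L1]=94
22. P1: store L0 := 35  bus=[BusUpgr]  L0: P0=I P1=M  mem[L0]=27
23. P1: load  L0  bus=[-]  L0: P0=I P1=M  mem[L0]=27
24. P0: load  L0  bus=[BusRd,Flush]  L0: P0=S P1=S  mem[L0]=35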